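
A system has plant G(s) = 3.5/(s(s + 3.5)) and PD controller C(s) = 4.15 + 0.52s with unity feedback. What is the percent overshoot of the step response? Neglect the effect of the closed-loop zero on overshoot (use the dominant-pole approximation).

Forward path: (4.15 + 0.52s)·3.5/(s(s+3.5)). The closed-loop characteristic equation is s² + (3.5 + 3.5·0.52)s + 3.5·4.15 = 0.
That is s² + 5.32s + 14.53 = 0, so ω_n = 3.811 rad/s and ζ = 5.32/(2·3.811) = 0.6979.
%OS = 100·exp(−πζ/√(1−ζ²)) = 4.68%.

4.68%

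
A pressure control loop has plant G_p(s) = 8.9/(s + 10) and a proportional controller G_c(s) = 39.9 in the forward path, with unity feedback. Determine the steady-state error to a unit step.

0.0274

The loop is type 0. Static position error constant K_pos = G_c(0)·G_p(0) = 39.9·0.89 = 35.51.
Steady-state error to a unit step: e_ss = 1/(1+K_pos) = 1/36.51 = 0.0274.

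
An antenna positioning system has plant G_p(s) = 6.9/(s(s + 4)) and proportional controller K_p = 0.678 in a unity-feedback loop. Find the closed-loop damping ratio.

ζ = 0.925

1 + K_p·G_p(s) = 0 gives s² + 4s + 4.678 = 0.
So ω_n² = 4.678 ⇒ ω_n = 2.163 rad/s, and ζ = 4/(2ω_n) = 0.925.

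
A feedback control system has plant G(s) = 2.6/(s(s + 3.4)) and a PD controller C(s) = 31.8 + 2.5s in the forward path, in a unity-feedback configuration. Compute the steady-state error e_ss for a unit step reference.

0

The open loop C(s)G(s) has a pole at the origin (type 1), so the static position error constant is infinite and e_ss = 1/(1+∞) = 0.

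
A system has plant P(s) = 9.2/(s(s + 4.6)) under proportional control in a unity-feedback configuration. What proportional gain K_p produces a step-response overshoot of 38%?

K_p = 6.64

From %OS = 100·exp(−πζ/√(1−ζ²)) = 38%, ζ = −ln(0.38)/√(π²+ln²(0.38)) = 0.2943.
Characteristic equation s² + 4.6s + 9.2K_p = 0 gives ζ = 4.6/(2√(9.2K_p)).
Setting ζ = 0.2943: √(9.2K_p) = 4.6/(2·0.2943) = 7.814, so K_p = 61.06/9.2 = 6.64.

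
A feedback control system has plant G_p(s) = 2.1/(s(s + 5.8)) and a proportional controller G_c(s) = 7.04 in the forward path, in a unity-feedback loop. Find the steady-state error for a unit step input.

The open loop G_c(s)G_p(s) has a pole at the origin (type 1), so the static position error constant is infinite and e_ss = 1/(1+∞) = 0.

0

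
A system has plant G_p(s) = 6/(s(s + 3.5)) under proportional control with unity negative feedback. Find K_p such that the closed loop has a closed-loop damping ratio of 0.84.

Closed-loop characteristic equation: s² + 3.5s + K_p·6 = 0.
So ω_n = √(6K_p) and 2ζω_n = 3.5, giving ζ = 3.5/(2√(6K_p)).
Setting ζ = 0.84: √(6K_p) = 3.5/(2·0.84) = 2.083, so K_p = 4.34/6 = 0.723.

K_p = 0.723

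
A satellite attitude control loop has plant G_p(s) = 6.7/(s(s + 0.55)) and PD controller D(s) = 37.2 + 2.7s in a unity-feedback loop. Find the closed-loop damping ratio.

ζ = 0.59

Forward path: (37.2 + 2.7s)·6.7/(s(s+0.55)). The closed-loop characteristic equation is s² + (0.55 + 6.7·2.7)s + 6.7·37.2 = 0.
That is s² + 18.64s + 249.2 = 0, so ω_n = 15.79 rad/s and ζ = 18.64/(2·15.79) = 0.5903.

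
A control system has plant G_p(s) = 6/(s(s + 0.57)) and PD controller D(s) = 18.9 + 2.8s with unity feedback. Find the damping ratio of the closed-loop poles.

ζ = 0.816

Forward path: (18.9 + 2.8s)·6/(s(s+0.57)). The closed-loop characteristic equation is s² + (0.57 + 6·2.8)s + 6·18.9 = 0.
That is s² + 17.37s + 113.4 = 0, so ω_n = 10.65 rad/s and ζ = 17.37/(2·10.65) = 0.8156.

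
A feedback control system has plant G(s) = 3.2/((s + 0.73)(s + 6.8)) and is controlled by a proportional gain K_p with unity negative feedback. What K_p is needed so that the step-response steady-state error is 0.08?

K_p = 17.8

Steady-state error for a unit step on this type-0 loop is 1/(1 + K_p·G(0)).
G(0) = 0.6446. Require 1/(1 + K_p·0.6446) = 0.08, so 1 + 0.6446·K_p = 12.5.
K_p = (12.5 − 1)/0.6446 = 17.8.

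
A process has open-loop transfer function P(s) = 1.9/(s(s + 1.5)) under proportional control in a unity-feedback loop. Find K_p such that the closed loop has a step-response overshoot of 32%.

From %OS = 100·exp(−πζ/√(1−ζ²)) = 32%, ζ = −ln(0.32)/√(π²+ln²(0.32)) = 0.341.
Characteristic equation s² + 1.5s + 1.9K_p = 0 gives ζ = 1.5/(2√(1.9K_p)).
Setting ζ = 0.341: √(1.9K_p) = 1.5/(2·0.341) = 2.2, so K_p = 4.839/1.9 = 2.55.

K_p = 2.55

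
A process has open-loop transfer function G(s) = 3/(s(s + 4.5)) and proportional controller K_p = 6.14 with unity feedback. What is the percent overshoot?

The closed-loop denominator s² + 4.5s + 18.42 gives ω_n = √18.42 = 4.292 and ζ = 4.5/(2ω_n) = 0.5242.
%OS = 100·exp(−πζ/√(1−ζ²)) = 100·exp(−π·0.5242/√0.7252) = 14.5%.

14.5%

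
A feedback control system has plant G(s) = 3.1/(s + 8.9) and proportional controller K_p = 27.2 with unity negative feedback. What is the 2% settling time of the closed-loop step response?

T_s ≈ 0.0429 s

Closed-loop transfer function: T(s) = K_p·G(s)/(1 + K_p·G(s)) = 84.32/(s + 8.9 + 84.32) = 84.32/(s + 93.22).
Time constant τ = 1/93.22 = 0.01073 s, so the 2% settling time is about 4τ = 0.0429 s.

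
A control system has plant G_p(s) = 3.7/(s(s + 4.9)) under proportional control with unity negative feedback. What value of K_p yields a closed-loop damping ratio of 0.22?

Closed-loop characteristic equation: s² + 4.9s + K_p·3.7 = 0.
So ω_n = √(3.7K_p) and 2ζω_n = 4.9, giving ζ = 4.9/(2√(3.7K_p)).
Setting ζ = 0.22: √(3.7K_p) = 4.9/(2·0.22) = 11.14, so K_p = 124/3.7 = 33.5.

K_p = 33.5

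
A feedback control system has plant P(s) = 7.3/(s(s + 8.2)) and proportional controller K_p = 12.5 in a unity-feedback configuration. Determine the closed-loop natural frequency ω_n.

With unity feedback the closed-loop characteristic equation is s² + 8.2s + 12.5·7.3 = s² + 8.2s + 91.25 = 0.
So ω_n² = 91.25 ⇒ ω_n = 9.552 rad/s, and ζ = 8.2/(2ω_n) = 0.429.

ω_n = 9.55 rad/s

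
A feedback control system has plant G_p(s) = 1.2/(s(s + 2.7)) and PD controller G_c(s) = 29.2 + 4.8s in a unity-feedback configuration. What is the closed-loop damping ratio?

Forward path: (29.2 + 4.8s)·1.2/(s(s+2.7)). The closed-loop characteristic equation is s² + (2.7 + 1.2·4.8)s + 1.2·29.2 = 0.
That is s² + 8.46s + 35.04 = 0, so ω_n = 5.919 rad/s and ζ = 8.46/(2·5.919) = 0.7146.

ζ = 0.715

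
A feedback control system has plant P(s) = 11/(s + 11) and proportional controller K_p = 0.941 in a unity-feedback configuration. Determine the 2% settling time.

T_s ≈ 0.187 s

Closed-loop transfer function: T(s) = K_p·P(s)/(1 + K_p·P(s)) = 10.35/(s + 11 + 10.35) = 10.35/(s + 21.35).
Time constant τ = 1/21.35 = 0.04684 s, so the 2% settling time is about 4τ = 0.187 s.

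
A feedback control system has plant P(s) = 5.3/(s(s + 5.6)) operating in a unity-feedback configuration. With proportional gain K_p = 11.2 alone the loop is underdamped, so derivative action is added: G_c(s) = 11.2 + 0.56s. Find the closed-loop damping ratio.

ζ = 0.556

Forward path: (11.2 + 0.56s)·5.3/(s(s+5.6)). The closed-loop characteristic equation is s² + (5.6 + 5.3·0.56)s + 5.3·11.2 = 0.
That is s² + 8.568s + 59.36 = 0, so ω_n = 7.705 rad/s and ζ = 8.568/(2·7.705) = 0.556.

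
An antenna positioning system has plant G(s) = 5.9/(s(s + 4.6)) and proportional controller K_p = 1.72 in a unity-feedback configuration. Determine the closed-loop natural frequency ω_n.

ω_n = 3.19 rad/s

With unity feedback the closed-loop characteristic equation is s² + 4.6s + 1.72·5.9 = s² + 4.6s + 10.15 = 0.
So ω_n² = 10.15 ⇒ ω_n = 3.186 rad/s, and ζ = 4.6/(2ω_n) = 0.722.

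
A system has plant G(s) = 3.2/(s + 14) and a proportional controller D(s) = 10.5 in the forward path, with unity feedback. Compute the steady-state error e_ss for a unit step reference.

The loop is type 0. Static position error constant K_pos = D(0)·G(0) = 10.5·0.2286 = 2.4.
Steady-state error to a unit step: e_ss = 1/(1+K_pos) = 1/3.4 = 0.294.

0.294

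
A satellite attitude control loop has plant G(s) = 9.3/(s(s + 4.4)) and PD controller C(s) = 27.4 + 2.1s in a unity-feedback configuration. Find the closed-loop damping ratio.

ζ = 0.75

Forward path: (27.4 + 2.1s)·9.3/(s(s+4.4)). The closed-loop characteristic equation is s² + (4.4 + 9.3·2.1)s + 9.3·27.4 = 0.
That is s² + 23.93s + 254.8 = 0, so ω_n = 15.96 rad/s and ζ = 23.93/(2·15.96) = 0.7495.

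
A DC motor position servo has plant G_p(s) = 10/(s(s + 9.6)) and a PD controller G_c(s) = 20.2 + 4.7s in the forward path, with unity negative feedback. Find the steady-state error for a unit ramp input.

The loop has one pole at the origin (type 1). Velocity error constant K_v = lim_{s→0} s·G_c(s)G_p(s) = 20.2·10/9.6 = 21.04.
Steady-state error to a unit ramp: e_ss = 1/K_v = 0.0475.

0.0475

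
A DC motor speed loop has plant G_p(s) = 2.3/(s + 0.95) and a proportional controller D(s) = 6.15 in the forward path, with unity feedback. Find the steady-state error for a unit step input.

0.0629

The loop is type 0. Static position error constant K_pos = D(0)·G_p(0) = 6.15·2.421 = 14.89.
Steady-state error to a unit step: e_ss = 1/(1+K_pos) = 1/15.89 = 0.0629.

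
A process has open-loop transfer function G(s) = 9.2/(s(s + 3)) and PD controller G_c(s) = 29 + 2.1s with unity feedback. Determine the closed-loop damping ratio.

Forward path: (29 + 2.1s)·9.2/(s(s+3)). The closed-loop characteristic equation is s² + (3 + 9.2·2.1)s + 9.2·29 = 0.
That is s² + 22.32s + 266.8 = 0, so ω_n = 16.33 rad/s and ζ = 22.32/(2·16.33) = 0.6832.

ζ = 0.683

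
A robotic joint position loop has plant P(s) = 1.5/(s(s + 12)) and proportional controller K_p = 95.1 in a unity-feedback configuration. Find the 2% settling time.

Closed-loop characteristic equation: s² + 12s + 142.6 = 0, so ω_n = 11.94 rad/s and ζ = 12/(2·11.94) = 0.5024.
2% settling time T_s ≈ 4/(ζω_n) = 4/6 = 0.667 s.

T_s ≈ 0.667 s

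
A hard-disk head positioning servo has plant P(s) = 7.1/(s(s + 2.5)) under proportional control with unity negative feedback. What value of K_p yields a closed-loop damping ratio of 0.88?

K_p = 0.284

Closed-loop characteristic equation: s² + 2.5s + K_p·7.1 = 0.
So ω_n = √(7.1K_p) and 2ζω_n = 2.5, giving ζ = 2.5/(2√(7.1K_p)).
Setting ζ = 0.88: √(7.1K_p) = 2.5/(2·0.88) = 1.42, so K_p = 2.018/7.1 = 0.284.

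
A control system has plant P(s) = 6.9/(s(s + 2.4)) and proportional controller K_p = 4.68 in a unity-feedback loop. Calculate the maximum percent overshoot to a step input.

From 1 + K_pP(s) = 0: s² + 2.4s + 32.29 = 0 ⇒ ω_n = 5.683, ζ = 0.2112.
%OS = 100·exp(−πζ/√(1−ζ²)) = 100·exp(−π·0.2112/√0.9554) = 50.7%.

50.7%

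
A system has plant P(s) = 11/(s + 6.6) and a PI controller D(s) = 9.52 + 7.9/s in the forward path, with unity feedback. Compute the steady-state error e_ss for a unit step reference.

The open loop D(s)P(s) has a pole at the origin (type 1), so the static position error constant is infinite and e_ss = 1/(1+∞) = 0.

0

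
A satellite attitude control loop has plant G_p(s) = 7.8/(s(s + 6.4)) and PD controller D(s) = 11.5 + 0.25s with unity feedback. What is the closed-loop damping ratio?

ζ = 0.441

Forward path: (11.5 + 0.25s)·7.8/(s(s+6.4)). The closed-loop characteristic equation is s² + (6.4 + 7.8·0.25)s + 7.8·11.5 = 0.
That is s² + 8.35s + 89.7 = 0, so ω_n = 9.471 rad/s and ζ = 8.35/(2·9.471) = 0.4408.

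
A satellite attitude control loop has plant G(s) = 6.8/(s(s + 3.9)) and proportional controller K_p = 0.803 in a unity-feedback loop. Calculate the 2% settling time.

T_s ≈ 2.05 s

Closed-loop characteristic equation: s² + 3.9s + 5.46 = 0, so ω_n = 2.337 rad/s and ζ = 3.9/(2·2.337) = 0.8345.
2% settling time T_s ≈ 4/(ζω_n) = 4/1.95 = 2.05 s.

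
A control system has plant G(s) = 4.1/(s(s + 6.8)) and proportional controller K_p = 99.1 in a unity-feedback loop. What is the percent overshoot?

From 1 + K_pG(s) = 0: s² + 6.8s + 406.3 = 0 ⇒ ω_n = 20.16, ζ = 0.1687.
%OS = 100·exp(−πζ/√(1−ζ²)) = 100·exp(−π·0.1687/√0.9715) = 58.4%.

58.4%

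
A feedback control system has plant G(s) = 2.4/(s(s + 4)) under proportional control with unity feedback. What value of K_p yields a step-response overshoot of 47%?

K_p = 30.5

From %OS = 100·exp(−πζ/√(1−ζ²)) = 47%, ζ = −ln(0.47)/√(π²+ln²(0.47)) = 0.2337.
Characteristic equation s² + 4s + 2.4K_p = 0 gives ζ = 4/(2√(2.4K_p)).
Setting ζ = 0.2337: √(2.4K_p) = 4/(2·0.2337) = 8.559, so K_p = 73.25/2.4 = 30.5.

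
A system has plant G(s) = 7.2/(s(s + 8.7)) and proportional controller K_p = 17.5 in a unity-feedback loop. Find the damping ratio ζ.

With unity feedback the closed-loop characteristic equation is s² + 8.7s + 17.5·7.2 = s² + 8.7s + 126 = 0.
Matching s² + 2ζω_n s + ω_n²: ω_n = √126 = 11.22 rad/s and 2ζω_n = 8.7, so ζ = 8.7/(2·11.22) = 0.388.

ζ = 0.388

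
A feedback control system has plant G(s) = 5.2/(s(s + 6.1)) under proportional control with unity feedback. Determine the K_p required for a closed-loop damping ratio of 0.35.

K_p = 14.6

Closed-loop characteristic equation: s² + 6.1s + K_p·5.2 = 0.
So ω_n = √(5.2K_p) and 2ζω_n = 6.1, giving ζ = 6.1/(2√(5.2K_p)).
Setting ζ = 0.35: √(5.2K_p) = 6.1/(2·0.35) = 8.714, so K_p = 75.94/5.2 = 14.6.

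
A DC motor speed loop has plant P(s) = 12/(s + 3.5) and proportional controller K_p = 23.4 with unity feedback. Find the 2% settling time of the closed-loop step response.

T_s ≈ 0.0141 s

Closed-loop transfer function: T(s) = K_p·P(s)/(1 + K_p·P(s)) = 280.8/(s + 3.5 + 280.8) = 280.8/(s + 284.3).
Time constant τ = 1/284.3 = 0.003517 s, so the 2% settling time is about 4τ = 0.0141 s.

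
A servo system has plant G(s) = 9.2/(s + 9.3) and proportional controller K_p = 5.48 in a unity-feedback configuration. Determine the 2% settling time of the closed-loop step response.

Closed-loop transfer function: T(s) = K_p·G(s)/(1 + K_p·G(s)) = 50.42/(s + 9.3 + 50.42) = 50.42/(s + 59.72).
Time constant τ = 1/59.72 = 0.01675 s, so the 2% settling time is about 4τ = 0.067 s.

T_s ≈ 0.067 s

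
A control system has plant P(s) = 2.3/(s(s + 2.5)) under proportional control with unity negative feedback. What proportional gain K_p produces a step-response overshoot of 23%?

From %OS = 100·exp(−πζ/√(1−ζ²)) = 23%, ζ = −ln(0.23)/√(π²+ln²(0.23)) = 0.4237.
Characteristic equation s² + 2.5s + 2.3K_p = 0 gives ζ = 2.5/(2√(2.3K_p)).
Setting ζ = 0.4237: √(2.3K_p) = 2.5/(2·0.4237) = 2.95, so K_p = 8.702/2.3 = 3.78.

K_p = 3.78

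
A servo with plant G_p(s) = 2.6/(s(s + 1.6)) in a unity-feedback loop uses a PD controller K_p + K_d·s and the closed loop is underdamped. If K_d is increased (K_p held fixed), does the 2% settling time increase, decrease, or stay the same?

Characteristic equation s² + (1.6 + 2.6K_d)s + 2.6K_p = 0: raising K_d increases ζω_n = (1.6+2.6K_d)/2 while the loop stays underdamped, so T_s ≈ 4/(ζω_n) decreases.

decrease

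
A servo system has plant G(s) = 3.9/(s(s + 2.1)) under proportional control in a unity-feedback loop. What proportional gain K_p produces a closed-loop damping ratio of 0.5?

Closed-loop characteristic equation: s² + 2.1s + K_p·3.9 = 0.
So ω_n = √(3.9K_p) and 2ζω_n = 2.1, giving ζ = 2.1/(2√(3.9K_p)).
Setting ζ = 0.5: √(3.9K_p) = 2.1/(2·0.5) = 2.1, so K_p = 4.41/3.9 = 1.13.

K_p = 1.13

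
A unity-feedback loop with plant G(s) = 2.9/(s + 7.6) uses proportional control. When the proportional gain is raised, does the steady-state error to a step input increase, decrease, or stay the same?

The position error constant K_pos = K_p·G(0) grows with K_p, and e_ss = 1/(1+K_pos) falls.

decrease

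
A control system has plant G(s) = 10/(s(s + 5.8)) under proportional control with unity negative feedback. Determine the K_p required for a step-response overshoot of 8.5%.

K_p = 2.21

From %OS = 100·exp(−πζ/√(1−ζ²)) = 8.5%, ζ = −ln(0.085)/√(π²+ln²(0.085)) = 0.6173.
Characteristic equation s² + 5.8s + 10K_p = 0 gives ζ = 5.8/(2√(10K_p)).
Setting ζ = 0.6173: √(10K_p) = 5.8/(2·0.6173) = 4.698, so K_p = 22.07/10 = 2.21.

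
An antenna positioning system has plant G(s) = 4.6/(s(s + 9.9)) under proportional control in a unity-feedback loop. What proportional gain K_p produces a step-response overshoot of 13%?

From %OS = 100·exp(−πζ/√(1−ζ²)) = 13%, ζ = −ln(0.13)/√(π²+ln²(0.13)) = 0.5446.
Characteristic equation s² + 9.9s + 4.6K_p = 0 gives ζ = 9.9/(2√(4.6K_p)).
Setting ζ = 0.5446: √(4.6K_p) = 9.9/(2·0.5446) = 9.088, so K_p = 82.6/4.6 = 18.

K_p = 18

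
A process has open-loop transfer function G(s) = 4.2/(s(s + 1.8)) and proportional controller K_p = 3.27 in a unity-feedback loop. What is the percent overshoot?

45.5%

From 1 + K_pG(s) = 0: s² + 1.8s + 13.73 = 0 ⇒ ω_n = 3.706, ζ = 0.2429.
%OS = 100·exp(−πζ/√(1−ζ²)) = 100·exp(−π·0.2429/√0.941) = 45.5%.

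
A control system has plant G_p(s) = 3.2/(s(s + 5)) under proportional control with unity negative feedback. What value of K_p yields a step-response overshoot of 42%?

K_p = 27.6

From %OS = 100·exp(−πζ/√(1−ζ²)) = 42%, ζ = −ln(0.42)/√(π²+ln²(0.42)) = 0.2662.
Characteristic equation s² + 5s + 3.2K_p = 0 gives ζ = 5/(2√(3.2K_p)).
Setting ζ = 0.2662: √(3.2K_p) = 5/(2·0.2662) = 9.392, so K_p = 88.22/3.2 = 27.6.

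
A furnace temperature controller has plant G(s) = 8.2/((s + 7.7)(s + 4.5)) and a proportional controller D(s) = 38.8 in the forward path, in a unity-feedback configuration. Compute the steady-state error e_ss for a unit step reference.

The loop is type 0. Static position error constant K_pos = D(0)·G(0) = 38.8·0.2367 = 9.182.
Steady-state error to a unit step: e_ss = 1/(1+K_pos) = 1/10.18 = 0.0982.

0.0982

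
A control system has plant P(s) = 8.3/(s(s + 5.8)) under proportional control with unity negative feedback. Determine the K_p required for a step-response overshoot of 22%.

From %OS = 100·exp(−πζ/√(1−ζ²)) = 22%, ζ = −ln(0.22)/√(π²+ln²(0.22)) = 0.4342.
Characteristic equation s² + 5.8s + 8.3K_p = 0 gives ζ = 5.8/(2√(8.3K_p)).
Setting ζ = 0.4342: √(8.3K_p) = 5.8/(2·0.4342) = 6.679, so K_p = 44.62/8.3 = 5.38.

K_p = 5.38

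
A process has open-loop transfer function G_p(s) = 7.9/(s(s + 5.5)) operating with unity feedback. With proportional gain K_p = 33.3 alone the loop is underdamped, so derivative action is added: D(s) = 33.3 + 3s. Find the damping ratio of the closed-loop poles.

ζ = 0.9

Forward path: (33.3 + 3s)·7.9/(s(s+5.5)). The closed-loop characteristic equation is s² + (5.5 + 7.9·3)s + 7.9·33.3 = 0.
That is s² + 29.2s + 263.1 = 0, so ω_n = 16.22 rad/s and ζ = 29.2/(2·16.22) = 0.9002.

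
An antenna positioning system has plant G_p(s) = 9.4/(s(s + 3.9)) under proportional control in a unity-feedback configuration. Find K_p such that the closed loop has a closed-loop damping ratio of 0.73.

Closed-loop characteristic equation: s² + 3.9s + K_p·9.4 = 0.
So ω_n = √(9.4K_p) and 2ζω_n = 3.9, giving ζ = 3.9/(2√(9.4K_p)).
Setting ζ = 0.73: √(9.4K_p) = 3.9/(2·0.73) = 2.671, so K_p = 7.135/9.4 = 0.759.

K_p = 0.759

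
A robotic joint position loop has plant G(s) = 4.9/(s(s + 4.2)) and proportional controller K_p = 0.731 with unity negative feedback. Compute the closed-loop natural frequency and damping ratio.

ω_n = 1.89 rad/s, ζ = 1.11

1 + K_p·G(s) = 0 gives s² + 4.2s + 3.582 = 0.
Matching s² + 2ζω_n s + ω_n²: ω_n = √3.582 = 1.893 rad/s and 2ζω_n = 4.2, so ζ = 4.2/(2·1.893) = 1.11.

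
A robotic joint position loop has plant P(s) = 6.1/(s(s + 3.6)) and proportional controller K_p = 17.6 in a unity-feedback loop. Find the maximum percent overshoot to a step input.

Closed-loop characteristic equation: s² + 3.6s + 107.4 = 0, so ω_n = 10.36 rad/s and ζ = 3.6/(2·10.36) = 0.1737.
%OS = 100·exp(−πζ/√(1−ζ²)) = 100·exp(−π·0.1737/√0.9698) = 57.5%.

57.5%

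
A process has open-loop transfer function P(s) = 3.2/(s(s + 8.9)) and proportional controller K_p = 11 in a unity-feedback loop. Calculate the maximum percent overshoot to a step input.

2.84%

Closed-loop characteristic equation: s² + 8.9s + 35.2 = 0, so ω_n = 5.933 rad/s and ζ = 8.9/(2·5.933) = 0.75.
%OS = 100·exp(−πζ/√(1−ζ²)) = 100·exp(−π·0.75/√0.4374) = 2.84%.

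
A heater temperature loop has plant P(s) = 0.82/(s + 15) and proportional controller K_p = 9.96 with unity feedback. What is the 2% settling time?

Closed-loop transfer function: T(s) = K_p·P(s)/(1 + K_p·P(s)) = 8.167/(s + 15 + 8.167) = 8.167/(s + 23.17).
Time constant τ = 1/23.17 = 0.04316 s, so the 2% settling time is about 4τ = 0.173 s.

T_s ≈ 0.173 s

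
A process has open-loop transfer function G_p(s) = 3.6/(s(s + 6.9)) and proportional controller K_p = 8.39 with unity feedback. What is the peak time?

From 1 + K_pG_p(s) = 0: s² + 6.9s + 30.2 = 0 ⇒ ω_n = 5.496, ζ = 0.6278.
Damped frequency ω_d = ω_n√(1−ζ²) = 4.278 rad/s, so peak time T_p = π/ω_d = 0.734 s.

T_p = 0.734 s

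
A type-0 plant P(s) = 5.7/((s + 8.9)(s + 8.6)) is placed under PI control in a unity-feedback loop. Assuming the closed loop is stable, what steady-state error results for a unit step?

The PI controller's integrator makes the forward path type 1, so e_ss to a step is zero.

0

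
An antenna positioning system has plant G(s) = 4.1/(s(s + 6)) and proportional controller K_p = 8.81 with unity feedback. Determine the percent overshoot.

16.4%

Closed-loop characteristic equation: s² + 6s + 36.12 = 0, so ω_n = 6.01 rad/s and ζ = 6/(2·6.01) = 0.4992.
%OS = 100·exp(−πζ/√(1−ζ²)) = 100·exp(−π·0.4992/√0.7508) = 16.4%.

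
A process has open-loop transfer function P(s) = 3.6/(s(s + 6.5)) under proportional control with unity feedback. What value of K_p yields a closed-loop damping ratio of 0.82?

Closed-loop characteristic equation: s² + 6.5s + K_p·3.6 = 0.
So ω_n = √(3.6K_p) and 2ζω_n = 6.5, giving ζ = 6.5/(2√(3.6K_p)).
Setting ζ = 0.82: √(3.6K_p) = 6.5/(2·0.82) = 3.963, so K_p = 15.71/3.6 = 4.36.

K_p = 4.36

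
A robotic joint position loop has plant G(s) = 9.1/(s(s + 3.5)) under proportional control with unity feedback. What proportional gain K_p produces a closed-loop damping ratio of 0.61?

K_p = 0.904

Closed-loop characteristic equation: s² + 3.5s + K_p·9.1 = 0.
So ω_n = √(9.1K_p) and 2ζω_n = 3.5, giving ζ = 3.5/(2√(9.1K_p)).
Setting ζ = 0.61: √(9.1K_p) = 3.5/(2·0.61) = 2.869, so K_p = 8.23/9.1 = 0.904.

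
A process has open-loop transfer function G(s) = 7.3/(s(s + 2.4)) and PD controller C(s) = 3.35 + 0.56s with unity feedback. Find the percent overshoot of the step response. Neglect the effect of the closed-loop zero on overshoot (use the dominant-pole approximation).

Forward path: (3.35 + 0.56s)·7.3/(s(s+2.4)). The closed-loop characteristic equation is s² + (2.4 + 7.3·0.56)s + 7.3·3.35 = 0.
That is s² + 6.488s + 24.45 = 0, so ω_n = 4.945 rad/s and ζ = 6.488/(2·4.945) = 0.656.
%OS = 100·exp(−πζ/√(1−ζ²)) = 6.52%.

6.52%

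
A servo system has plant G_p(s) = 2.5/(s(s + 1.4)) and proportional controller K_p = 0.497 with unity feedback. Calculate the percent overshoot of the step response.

From 1 + K_pG_p(s) = 0: s² + 1.4s + 1.242 = 0 ⇒ ω_n = 1.115, ζ = 0.628.
%OS = 100·exp(−πζ/√(1−ζ²)) = 100·exp(−π·0.628/√0.6056) = 7.93%.

7.93%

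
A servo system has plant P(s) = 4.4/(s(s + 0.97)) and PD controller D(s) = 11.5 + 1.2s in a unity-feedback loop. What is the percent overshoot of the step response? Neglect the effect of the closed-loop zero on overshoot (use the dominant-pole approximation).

Forward path: (11.5 + 1.2s)·4.4/(s(s+0.97)). The closed-loop characteristic equation is s² + (0.97 + 4.4·1.2)s + 4.4·11.5 = 0.
That is s² + 6.25s + 50.6 = 0, so ω_n = 7.113 rad/s and ζ = 6.25/(2·7.113) = 0.4393.
%OS = 100·exp(−πζ/√(1−ζ²)) = 21.5%.

21.5%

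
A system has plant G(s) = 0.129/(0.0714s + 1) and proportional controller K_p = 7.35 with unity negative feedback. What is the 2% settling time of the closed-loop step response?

Closed loop: T(s) = K_p·G/(1+K_p·G) = 0.9481/(0.0714s + 1 + 0.9481), with pole at s = −(1 + 0.9481)/0.0714 = −27.29.
τ = 1/27.29 = 0.03665 s, so 2% settling time ≈ 4τ = 0.147 s.

T_s ≈ 0.147 s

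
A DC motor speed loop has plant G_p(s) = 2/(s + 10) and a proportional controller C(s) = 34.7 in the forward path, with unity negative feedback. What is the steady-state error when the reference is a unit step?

0.126

The loop is type 0. Static position error constant K_pos = C(0)·G_p(0) = 34.7·0.2 = 6.94.
Steady-state error to a unit step: e_ss = 1/(1+K_pos) = 1/7.94 = 0.126.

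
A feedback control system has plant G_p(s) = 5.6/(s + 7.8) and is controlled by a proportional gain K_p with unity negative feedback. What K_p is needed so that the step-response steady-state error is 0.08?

K_p = 16

Steady-state error for a unit step on this type-0 loop is 1/(1 + K_p·G_p(0)).
G_p(0) = 0.7179. Require 1/(1 + K_p·0.7179) = 0.08, so 1 + 0.7179·K_p = 12.5.
K_p = (12.5 − 1)/0.7179 = 16.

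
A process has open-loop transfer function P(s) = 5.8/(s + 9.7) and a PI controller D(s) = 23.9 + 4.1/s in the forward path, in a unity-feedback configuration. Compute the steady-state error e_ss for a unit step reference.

0

The open loop D(s)P(s) has a pole at the origin (type 1), so the static position error constant is infinite and e_ss = 1/(1+∞) = 0.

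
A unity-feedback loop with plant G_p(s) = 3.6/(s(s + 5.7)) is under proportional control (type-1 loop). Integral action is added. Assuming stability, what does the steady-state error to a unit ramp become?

The integrator raises the loop to type 2, so K_v → ∞ and e_ss to a ramp is zero.

0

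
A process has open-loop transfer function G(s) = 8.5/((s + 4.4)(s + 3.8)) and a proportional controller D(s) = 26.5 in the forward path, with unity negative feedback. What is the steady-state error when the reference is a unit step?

The loop is type 0. Static position error constant K_pos = D(0)·G(0) = 26.5·0.5084 = 13.47.
Steady-state error to a unit step: e_ss = 1/(1+K_pos) = 1/14.47 = 0.0691.

0.0691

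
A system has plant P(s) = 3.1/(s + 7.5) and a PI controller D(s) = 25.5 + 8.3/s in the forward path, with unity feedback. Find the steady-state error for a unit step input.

0

The open loop D(s)P(s) has a pole at the origin (type 1), so the static position error constant is infinite and e_ss = 1/(1+∞) = 0.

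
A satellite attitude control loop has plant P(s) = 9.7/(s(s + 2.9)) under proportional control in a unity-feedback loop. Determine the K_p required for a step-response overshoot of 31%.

K_p = 1.78

From %OS = 100·exp(−πζ/√(1−ζ²)) = 31%, ζ = −ln(0.31)/√(π²+ln²(0.31)) = 0.3493.
Characteristic equation s² + 2.9s + 9.7K_p = 0 gives ζ = 2.9/(2√(9.7K_p)).
Setting ζ = 0.3493: √(9.7K_p) = 2.9/(2·0.3493) = 4.151, so K_p = 17.23/9.7 = 1.78.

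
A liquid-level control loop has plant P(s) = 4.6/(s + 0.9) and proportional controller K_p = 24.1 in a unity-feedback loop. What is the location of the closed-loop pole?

s = -111.8

Closed-loop transfer function: T(s) = K_p·P(s)/(1 + K_p·P(s)) = 110.9/(s + 0.9 + 110.9) = 110.9/(s + 111.8).
The closed-loop pole is at s = −111.8.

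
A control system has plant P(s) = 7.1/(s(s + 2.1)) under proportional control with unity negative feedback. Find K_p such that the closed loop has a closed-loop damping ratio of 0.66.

Closed-loop characteristic equation: s² + 2.1s + K_p·7.1 = 0.
So ω_n = √(7.1K_p) and 2ζω_n = 2.1, giving ζ = 2.1/(2√(7.1K_p)).
Setting ζ = 0.66: √(7.1K_p) = 2.1/(2·0.66) = 1.591, so K_p = 2.531/7.1 = 0.356.

K_p = 0.356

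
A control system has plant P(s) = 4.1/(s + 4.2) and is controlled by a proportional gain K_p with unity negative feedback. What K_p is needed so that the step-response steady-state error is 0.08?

K_p = 11.8

The loop is type 0, so e_ss(step) = 1/(1 + K_pos) with K_pos = K_p·P(0).
P(0) = 0.9762. Require 1/(1 + K_p·0.9762) = 0.08, so 1 + 0.9762·K_p = 12.5.
K_p = (12.5 − 1)/0.9762 = 11.8.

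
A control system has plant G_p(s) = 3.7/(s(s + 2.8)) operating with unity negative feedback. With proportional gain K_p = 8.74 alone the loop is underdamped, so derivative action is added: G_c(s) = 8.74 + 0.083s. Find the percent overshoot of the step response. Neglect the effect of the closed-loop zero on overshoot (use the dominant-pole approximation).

Forward path: (8.74 + 0.083s)·3.7/(s(s+2.8)). The closed-loop characteristic equation is s² + (2.8 + 3.7·0.083)s + 3.7·8.74 = 0.
That is s² + 3.107s + 32.34 = 0, so ω_n = 5.687 rad/s and ζ = 3.107/(2·5.687) = 0.2732.
%OS = 100·exp(−πζ/√(1−ζ²)) = 41%.

41%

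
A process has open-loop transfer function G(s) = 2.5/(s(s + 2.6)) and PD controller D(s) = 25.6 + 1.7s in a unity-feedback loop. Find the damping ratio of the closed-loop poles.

Forward path: (25.6 + 1.7s)·2.5/(s(s+2.6)). The closed-loop characteristic equation is s² + (2.6 + 2.5·1.7)s + 2.5·25.6 = 0.
That is s² + 6.85s + 64 = 0, so ω_n = 8 rad/s and ζ = 6.85/(2·8) = 0.4281.

ζ = 0.428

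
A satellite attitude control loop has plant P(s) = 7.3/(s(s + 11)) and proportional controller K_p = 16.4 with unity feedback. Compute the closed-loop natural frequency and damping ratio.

1 + K_p·P(s) = 0 gives s² + 11s + 119.7 = 0.
So ω_n² = 119.7 ⇒ ω_n = 10.94 rad/s, and ζ = 11/(2ω_n) = 0.503.

ω_n = 10.9 rad/s, ζ = 0.503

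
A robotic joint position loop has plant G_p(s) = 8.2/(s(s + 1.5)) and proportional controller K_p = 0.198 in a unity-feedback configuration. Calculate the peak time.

T_p = 3.05 s

The closed-loop denominator s² + 1.5s + 1.624 gives ω_n = √1.624 = 1.274 and ζ = 1.5/(2ω_n) = 0.5886.
Damped frequency ω_d = ω_n√(1−ζ²) = 1.03 rad/s, so peak time T_p = π/ω_d = 3.05 s.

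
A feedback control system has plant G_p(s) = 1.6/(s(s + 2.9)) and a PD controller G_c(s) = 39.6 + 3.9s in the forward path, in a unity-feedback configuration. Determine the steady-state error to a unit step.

The open loop G_c(s)G_p(s) has a pole at the origin (type 1), so the static position error constant is infinite and e_ss = 1/(1+∞) = 0.

0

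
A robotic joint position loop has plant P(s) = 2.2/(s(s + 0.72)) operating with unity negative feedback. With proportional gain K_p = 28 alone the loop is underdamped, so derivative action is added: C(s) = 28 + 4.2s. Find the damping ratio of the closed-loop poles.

ζ = 0.635

Forward path: (28 + 4.2s)·2.2/(s(s+0.72)). The closed-loop characteristic equation is s² + (0.72 + 2.2·4.2)s + 2.2·28 = 0.
That is s² + 9.96s + 61.6 = 0, so ω_n = 7.849 rad/s and ζ = 9.96/(2·7.849) = 0.6345.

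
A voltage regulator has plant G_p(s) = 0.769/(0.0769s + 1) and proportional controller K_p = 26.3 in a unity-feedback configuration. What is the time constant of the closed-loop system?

τ = 0.00362 s

Closed loop: T(s) = K_p·G_p/(1+K_p·G_p) = 20.22/(0.0769s + 1 + 20.22), with pole at s = −(1 + 20.22)/0.0769 = −276.
Closed-loop time constant τ = 1/276 = 0.00362 s.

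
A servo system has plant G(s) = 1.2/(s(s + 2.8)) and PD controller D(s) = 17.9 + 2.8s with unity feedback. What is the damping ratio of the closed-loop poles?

Forward path: (17.9 + 2.8s)·1.2/(s(s+2.8)). The closed-loop characteristic equation is s² + (2.8 + 1.2·2.8)s + 1.2·17.9 = 0.
That is s² + 6.16s + 21.48 = 0, so ω_n = 4.635 rad/s and ζ = 6.16/(2·4.635) = 0.6646.

ζ = 0.665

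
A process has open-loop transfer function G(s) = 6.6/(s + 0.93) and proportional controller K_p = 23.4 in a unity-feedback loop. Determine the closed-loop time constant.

τ = 0.00644 s

Closed-loop transfer function: T(s) = K_p·G(s)/(1 + K_p·G(s)) = 154.4/(s + 0.93 + 154.4) = 154.4/(s + 155.4).
Time constant τ = 1/155.4 = 0.00644 s.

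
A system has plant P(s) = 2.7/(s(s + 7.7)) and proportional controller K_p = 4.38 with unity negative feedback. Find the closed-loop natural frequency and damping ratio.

The closed-loop denominator is s(s+7.7) + 4.38·2.7 = s² + 7.7s + 11.83.
Matching s² + 2ζω_n s + ω_n²: ω_n = √11.83 = 3.439 rad/s and 2ζω_n = 7.7, so ζ = 7.7/(2·3.439) = 1.12.

ω_n = 3.44 rad/s, ζ = 1.12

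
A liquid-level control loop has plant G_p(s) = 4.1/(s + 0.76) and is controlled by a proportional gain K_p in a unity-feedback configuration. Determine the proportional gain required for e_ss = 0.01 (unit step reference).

For a type-0 loop with proportional control, e_ss = 1/(1 + K_p·G_p(0)).
G_p(0) = 5.395. Require 1/(1 + K_p·5.395) = 0.01, so 1 + 5.395·K_p = 100.
K_p = (100 − 1)/5.395 = 18.4.

K_p = 18.4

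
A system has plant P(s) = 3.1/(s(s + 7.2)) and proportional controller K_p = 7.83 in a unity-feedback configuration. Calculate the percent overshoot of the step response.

3.46%

The closed-loop denominator s² + 7.2s + 24.27 gives ω_n = √24.27 = 4.927 and ζ = 7.2/(2ω_n) = 0.7307.
%OS = 100·exp(−πζ/√(1−ζ²)) = 100·exp(−π·0.7307/√0.4661) = 3.46%.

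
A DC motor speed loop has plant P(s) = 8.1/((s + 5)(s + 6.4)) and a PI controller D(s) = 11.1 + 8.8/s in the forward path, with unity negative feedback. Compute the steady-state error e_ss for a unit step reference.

The open loop D(s)P(s) has a pole at the origin (type 1), so the static position error constant is infinite and e_ss = 1/(1+∞) = 0.

0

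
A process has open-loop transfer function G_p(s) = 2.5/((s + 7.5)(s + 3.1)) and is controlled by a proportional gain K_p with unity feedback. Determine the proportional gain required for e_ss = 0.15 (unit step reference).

K_p = 52.7

For a type-0 loop with proportional control, e_ss = 1/(1 + K_p·G_p(0)).
G_p(0) = 0.1075. Require 1/(1 + K_p·0.1075) = 0.15, so 1 + 0.1075·K_p = 6.667.
K_p = (6.667 − 1)/0.1075 = 52.7.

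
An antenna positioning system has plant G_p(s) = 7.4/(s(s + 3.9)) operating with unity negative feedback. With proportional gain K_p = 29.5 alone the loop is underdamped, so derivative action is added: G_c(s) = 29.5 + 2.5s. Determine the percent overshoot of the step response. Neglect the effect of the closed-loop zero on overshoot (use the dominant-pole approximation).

2.6%

Forward path: (29.5 + 2.5s)·7.4/(s(s+3.9)). The closed-loop characteristic equation is s² + (3.9 + 7.4·2.5)s + 7.4·29.5 = 0.
That is s² + 22.4s + 218.3 = 0, so ω_n = 14.77 rad/s and ζ = 22.4/(2·14.77) = 0.758.
%OS = 100·exp(−πζ/√(1−ζ²)) = 2.6%.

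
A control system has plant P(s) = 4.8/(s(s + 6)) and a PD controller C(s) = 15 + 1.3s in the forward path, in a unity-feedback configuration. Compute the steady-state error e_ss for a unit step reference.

The open loop C(s)P(s) has a pole at the origin (type 1), so the static position error constant is infinite and e_ss = 1/(1+∞) = 0.

0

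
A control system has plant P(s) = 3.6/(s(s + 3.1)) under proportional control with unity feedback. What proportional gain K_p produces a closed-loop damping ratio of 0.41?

Closed-loop characteristic equation: s² + 3.1s + K_p·3.6 = 0.
So ω_n = √(3.6K_p) and 2ζω_n = 3.1, giving ζ = 3.1/(2√(3.6K_p)).
Setting ζ = 0.41: √(3.6K_p) = 3.1/(2·0.41) = 3.78, so K_p = 14.29/3.6 = 3.97.

K_p = 3.97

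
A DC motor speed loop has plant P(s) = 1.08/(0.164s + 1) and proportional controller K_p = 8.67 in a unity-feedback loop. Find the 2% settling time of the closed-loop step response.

Closed loop: T(s) = K_p·P/(1+K_p·P) = 9.364/(0.164s + 1 + 9.364), with pole at s = −(1 + 9.364)/0.164 = −63.19.
τ = 1/63.19 = 0.01582 s, so 2% settling time ≈ 4τ = 0.0633 s.

T_s ≈ 0.0633 s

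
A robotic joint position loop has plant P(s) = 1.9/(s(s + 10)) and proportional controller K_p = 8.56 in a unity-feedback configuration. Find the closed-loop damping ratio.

ζ = 1.24

The closed-loop denominator is s(s+10) + 8.56·1.9 = s² + 10s + 16.26.
Matching s² + 2ζω_n s + ω_n²: ω_n = √16.26 = 4.033 rad/s and 2ζω_n = 10, so ζ = 10/(2·4.033) = 1.24.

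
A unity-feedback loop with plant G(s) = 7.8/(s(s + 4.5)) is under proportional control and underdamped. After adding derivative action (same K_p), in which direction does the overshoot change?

The derivative term adds K·K_d to the s-coefficient of the characteristic equation, raising 2ζω_n while ω_n is unchanged; ζ increases, so overshoot decreases.

decrease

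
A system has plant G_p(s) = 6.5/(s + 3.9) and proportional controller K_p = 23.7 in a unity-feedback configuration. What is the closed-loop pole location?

s = -157.9

Closed-loop transfer function: T(s) = K_p·G_p(s)/(1 + K_p·G_p(s)) = 154/(s + 3.9 + 154) = 154/(s + 157.9).
The closed-loop pole is at s = −157.9.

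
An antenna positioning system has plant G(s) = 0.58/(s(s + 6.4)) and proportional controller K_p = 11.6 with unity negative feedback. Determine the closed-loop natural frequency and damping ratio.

1 + K_p·G(s) = 0 gives s² + 6.4s + 6.728 = 0.
So ω_n² = 6.728 ⇒ ω_n = 2.594 rad/s, and ζ = 6.4/(2ω_n) = 1.23.

ω_n = 2.59 rad/s, ζ = 1.23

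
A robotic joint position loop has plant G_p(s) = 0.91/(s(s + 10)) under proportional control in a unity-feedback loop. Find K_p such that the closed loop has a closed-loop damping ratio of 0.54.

K_p = 94.2

Closed-loop characteristic equation: s² + 10s + K_p·0.91 = 0.
So ω_n = √(0.91K_p) and 2ζω_n = 10, giving ζ = 10/(2√(0.91K_p)).
Setting ζ = 0.54: √(0.91K_p) = 10/(2·0.54) = 9.259, so K_p = 85.73/0.91 = 94.2.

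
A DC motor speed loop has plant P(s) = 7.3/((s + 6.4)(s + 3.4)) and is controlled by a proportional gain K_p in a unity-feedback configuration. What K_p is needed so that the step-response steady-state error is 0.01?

The loop is type 0, so e_ss(step) = 1/(1 + K_pos) with K_pos = K_p·P(0).
P(0) = 0.3355. Require 1/(1 + K_p·0.3355) = 0.01, so 1 + 0.3355·K_p = 100.
K_p = (100 − 1)/0.3355 = 295.

K_p = 295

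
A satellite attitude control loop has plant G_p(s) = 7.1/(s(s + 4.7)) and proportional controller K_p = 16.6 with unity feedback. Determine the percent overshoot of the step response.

The closed-loop denominator s² + 4.7s + 117.9 gives ω_n = √117.9 = 10.86 and ζ = 4.7/(2ω_n) = 0.2165.
%OS = 100·exp(−πζ/√(1−ζ²)) = 100·exp(−π·0.2165/√0.9531) = 49.8%.

49.8%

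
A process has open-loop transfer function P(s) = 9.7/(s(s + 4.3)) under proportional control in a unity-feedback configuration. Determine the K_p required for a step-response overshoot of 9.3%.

K_p = 1.31

From %OS = 100·exp(−πζ/√(1−ζ²)) = 9.3%, ζ = −ln(0.093)/√(π²+ln²(0.093)) = 0.6031.
Characteristic equation s² + 4.3s + 9.7K_p = 0 gives ζ = 4.3/(2√(9.7K_p)).
Setting ζ = 0.6031: √(9.7K_p) = 4.3/(2·0.6031) = 3.565, so K_p = 12.71/9.7 = 1.31.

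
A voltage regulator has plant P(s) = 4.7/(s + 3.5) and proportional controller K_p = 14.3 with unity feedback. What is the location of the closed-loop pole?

s = -70.71

Closed-loop transfer function: T(s) = K_p·P(s)/(1 + K_p·P(s)) = 67.21/(s + 3.5 + 67.21) = 67.21/(s + 70.71).
The closed-loop pole is at s = −70.71.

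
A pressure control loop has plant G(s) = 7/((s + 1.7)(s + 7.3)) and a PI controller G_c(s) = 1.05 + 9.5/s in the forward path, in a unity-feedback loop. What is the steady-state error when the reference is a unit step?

The open loop G_c(s)G(s) has a pole at the origin (type 1), so the static position error constant is infinite and e_ss = 1/(1+∞) = 0.

0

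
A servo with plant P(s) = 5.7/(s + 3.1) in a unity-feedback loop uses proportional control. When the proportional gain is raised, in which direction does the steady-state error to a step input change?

e_ss = 1/(1 + K_p·P(0)); a larger K_p raises the denominator, so e_ss decreases.

decrease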